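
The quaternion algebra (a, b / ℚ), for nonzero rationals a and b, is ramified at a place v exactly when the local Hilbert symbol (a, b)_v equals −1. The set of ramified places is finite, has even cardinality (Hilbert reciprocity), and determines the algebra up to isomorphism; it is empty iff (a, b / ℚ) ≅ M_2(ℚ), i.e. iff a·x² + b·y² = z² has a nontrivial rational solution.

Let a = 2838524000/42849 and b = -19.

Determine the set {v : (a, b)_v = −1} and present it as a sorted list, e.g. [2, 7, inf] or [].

Mod squares: a ≡ 41990, b ≡ -19. Check v ∈ {∞, 2, 3, 5, 13, 17, 19, 23}.
v=2: v_2(a)=5, v_2(b)=0; units ≡ 3, 5 (mod 8); ε·ε+αω+βω = 1·0+5·1+0·1 ≡ 1  ⇒  (a,b)_2 = -1.
v=19: a=19^1·(≡16), b=19^1·(≡18) mod 19; (16|19)=+1, (18|19)=-1; (−1)^{1·1·9}·(+1)^1·(-1)^1 = +1.
v=17: a=17^1·(≡12), b=17^0·(≡15) mod 17; (12|17)=-1, (15|17)=+1; (−1)^{1·0·8}·(-1)^0·(+1)^1 = +1.
v=13: a=13^3·(≡8), b=13^0·(≡7) mod 13; (8|13)=-1, (7|13)=-1; (−1)^{3·0·6}·(-1)^0·(-1)^3 = -1.
v=3: a=3^-4·(≡2), b=3^0·(≡2) mod 3; (2|3)=-1, (2|3)=-1; (−1)^{-4·0·1}·(-1)^0·(-1)^-4 = +1.
v=23: a=23^-2·(≡21), b=23^0·(≡4) mod 23; (21|23)=-1, (4|23)=+1; (−1)^{-2·0·11}·(-1)^0·(+1)^-2 = +1.
v=5: a=5^3·(≡3), b=5^0·(≡1) mod 5; (3|5)=-1, (1|5)=+1; (−1)^{3·0·2}·(-1)^0·(+1)^3 = +1.
v=∞: 41990 > 0 and -19 < 0  ⇒  (a,b)_∞ = +1.
Ram(41990, -19) = {2, 13}; no ℚ_2-point on the conic.

[2, 13]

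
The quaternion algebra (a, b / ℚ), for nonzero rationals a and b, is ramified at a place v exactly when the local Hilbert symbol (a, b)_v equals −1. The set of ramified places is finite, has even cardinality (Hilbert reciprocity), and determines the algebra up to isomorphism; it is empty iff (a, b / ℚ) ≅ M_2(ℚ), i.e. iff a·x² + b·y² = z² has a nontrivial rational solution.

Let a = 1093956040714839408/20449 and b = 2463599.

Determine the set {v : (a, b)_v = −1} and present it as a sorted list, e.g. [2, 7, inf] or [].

[2, 17, 23, 31]

Mod squares: a ≡ 15114887, b ≡ 2463599. Check v ∈ {∞, 2, 3, 11, 13, 17, 23, 29, 31, 43, 47, 53}.
v=2: v_2(a)=4, v_2(b)=0; units ≡ 7, 7 (mod 8); ε·ε+αω+βω = 1·1+4·0+0·0 ≡ 1  ⇒  (a,b)_2 = -1.
v=3: a=3^6·(≡2), b=3^0·(≡2) mod 3; (2|3)=-1, (2|3)=-1; (−1)^{6·0·1}·(-1)^0·(-1)^6 = +1.
v=53: a=53^2·(≡13), b=53^1·(≡2) mod 53; (13|53)=+1, (2|53)=-1; (−1)^{2·1·26}·(+1)^1·(-1)^2 = +1.
v=31: a=31^1·(≡14), b=31^0·(≡29) mod 31; (14|31)=+1, (29|31)=-1; (−1)^{1·0·15}·(+1)^0·(-1)^1 = -1.
v=13: a=13^-2·(≡7), b=13^0·(≡8) mod 13; (7|13)=-1, (8|13)=-1; (−1)^{-2·0·6}·(-1)^0·(-1)^-2 = +1.
v=43: a=43^1·(≡20), b=43^1·(≡17) mod 43; (20|43)=-1, (17|43)=+1; (−1)^{1·1·21}·(-1)^1·(+1)^1 = +1.
v=∞: 15114887 > 0 and 2463599 > 0  ⇒  (a,b)_∞ = +1.
v=47: a=47^2·(≡24), b=47^1·(≡12) mod 47; (24|47)=+1, (12|47)=+1; (−1)^{2·1·23}·(+1)^1·(+1)^2 = +1.
v=29: a=29^1·(≡14), b=29^0·(≡20) mod 29; (14|29)=-1, (20|29)=+1; (−1)^{1·0·14}·(-1)^0·(+1)^1 = +1.
v=23: a=23^1·(≡1), b=23^1·(≡2) mod 23; (1|23)=+1, (2|23)=+1; (−1)^{1·1·11}·(+1)^1·(+1)^1 = -1.
v=17: a=17^1·(≡10), b=17^0·(≡10) mod 17; (10|17)=-1, (10|17)=-1; (−1)^{1·0·8}·(-1)^0·(-1)^1 = -1.
v=11: a=11^-2·(≡10), b=11^0·(≡6) mod 11; (10|11)=-1, (6|11)=-1; (−1)^{-2·0·5}·(-1)^0·(-1)^-2 = +1.
Ram(15114887, 2463599) = {2, 17, 23, 31}; no ℚ_2-point on the conic.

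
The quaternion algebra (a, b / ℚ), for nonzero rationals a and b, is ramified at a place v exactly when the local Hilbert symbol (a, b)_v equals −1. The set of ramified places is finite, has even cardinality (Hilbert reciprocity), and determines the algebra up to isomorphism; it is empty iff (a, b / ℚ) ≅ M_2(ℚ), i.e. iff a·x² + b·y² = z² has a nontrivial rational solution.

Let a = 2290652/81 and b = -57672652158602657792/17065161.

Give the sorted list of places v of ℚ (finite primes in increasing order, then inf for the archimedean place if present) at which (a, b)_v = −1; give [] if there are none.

Mod squares: a ≡ 11687, b ≡ -437. Check v ∈ {∞, 2, 3, 7, 11, 13, 17, 19, 23, 29, 31, 41}.
v=2: v_2(a)=2, v_2(b)=14; units ≡ 7, 3 (mod 8); ε·ε+αω+βω = 1·1+2·1+14·0 ≡ 1  ⇒  (a,b)_2 = -1.
v=7: a=7^2·(≡4), b=7^2·(≡1) mod 7; (4|7)=+1, (1|7)=+1; (−1)^{2·2·3}·(+1)^2·(+1)^2 = +1.
v=31: a=31^1·(≡1), b=31^2·(≡18) mod 31; (1|31)=+1, (18|31)=+1; (−1)^{1·2·15}·(+1)^2·(+1)^1 = +1.
v=23: a=23^0·(≡3), b=23^1·(≡16) mod 23; (3|23)=+1, (16|23)=+1; (−1)^{0·1·11}·(+1)^1·(+1)^0 = +1.
v=29: a=29^1·(≡11), b=29^2·(≡15) mod 29; (11|29)=-1, (15|29)=-1; (−1)^{1·2·14}·(-1)^2·(-1)^1 = -1.
v=3: a=3^-4·(≡2), b=3^-10·(≡1) mod 3; (2|3)=-1, (1|3)=+1; (−1)^{-4·-10·1}·(-1)^-10·(+1)^-4 = +1.
v=∞: 11687 > 0 and -437 < 0  ⇒  (a,b)_∞ = +1.
v=13: a=13^1·(≡5), b=13^0·(≡11) mod 13; (5|13)=-1, (11|13)=-1; (−1)^{1·0·6}·(-1)^0·(-1)^1 = -1.
v=41: a=41^0·(≡18), b=41^2·(≡29) mod 41; (18|41)=+1, (29|41)=-1; (−1)^{0·2·20}·(+1)^2·(-1)^0 = +1.
v=19: a=19^0·(≡10), b=19^1·(≡2) mod 19; (10|19)=-1, (2|19)=-1; (−1)^{0·1·9}·(-1)^1·(-1)^0 = -1.
v=11: a=11^0·(≡3), b=11^2·(≡1) mod 11; (3|11)=+1, (1|11)=+1; (−1)^{0·2·5}·(+1)^2·(+1)^0 = +1.
v=17: a=17^0·(≡16), b=17^-2·(≡5) mod 17; (16|17)=+1, (5|17)=-1; (−1)^{0·-2·8}·(+1)^-2·(-1)^0 = +1.
(11687, -437 / ℚ) ramifies at {2, 13, 19, 29}: a division algebra.

[2, 13, 19, 29]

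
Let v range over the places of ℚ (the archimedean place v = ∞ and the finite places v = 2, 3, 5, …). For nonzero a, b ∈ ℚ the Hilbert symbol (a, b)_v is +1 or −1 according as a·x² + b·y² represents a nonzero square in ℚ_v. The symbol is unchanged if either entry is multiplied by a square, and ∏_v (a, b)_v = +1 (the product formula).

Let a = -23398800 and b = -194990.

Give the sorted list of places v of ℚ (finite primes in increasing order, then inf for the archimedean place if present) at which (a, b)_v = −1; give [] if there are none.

[5, inf]

(a, b) ≡ (-58497, -194990) mod (ℚ^×)²; places V = {2, 3, 5, 17, 31, 37, ∞}.
(a,b)_37: α=1, u≡4; β=1, v≡21 (mod 37); (4|37)=+1, (21|37)=+1; sign (−1)^0·+1^1·+1^1 = +1.
(a,b)_3: α=1, u≡1; β=0, v≡1 (mod 3); (1|3)=+1, (1|3)=+1; sign (−1)^0·+1^0·+1^1 = +1.
(a,b)_2: α=4, β=1; u≡7, v≡1 (mod 8); ε(u)ε(v)=1·0, αω(v)=4·0, βω(u)=1·0; sum ≡ 0  ⇒  +1.
(a,b)_∞: sgn(-58497)=−, sgn(-194990)=−, so -1.
(a,b)_31: α=1, u≡19; β=1, v≡3 (mod 31); (19|31)=+1, (3|31)=-1; sign (−1)^1·+1^1·-1^1 = +1.
(a,b)_17: α=1, u≡5; β=1, v≡5 (mod 17); (5|17)=-1, (5|17)=-1; sign (−1)^0·-1^1·-1^1 = +1.
(a,b)_5: α=2, u≡3; β=1, v≡2 (mod 5); (3|5)=-1, (2|5)=-1; sign (−1)^0·-1^1·-1^2 = -1.
Ram(-58497, -194990) = {5, ∞}; no ℚ_5-point on the conic.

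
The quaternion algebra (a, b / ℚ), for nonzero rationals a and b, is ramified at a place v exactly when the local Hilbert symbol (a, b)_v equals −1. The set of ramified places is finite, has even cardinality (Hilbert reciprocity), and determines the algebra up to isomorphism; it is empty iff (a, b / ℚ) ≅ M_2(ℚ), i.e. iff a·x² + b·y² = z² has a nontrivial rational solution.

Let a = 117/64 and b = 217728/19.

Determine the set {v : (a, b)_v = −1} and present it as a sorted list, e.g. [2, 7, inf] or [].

Mod squares: a ≡ 13, b ≡ 798. Check v ∈ {∞, 2, 3, 7, 13, 19}.
v=7: a=7^0·(≡5), b=7^1·(≡2) mod 7; (5|7)=-1, (2|7)=+1; (−1)^{0·1·3}·(-1)^1·(+1)^0 = -1.
v=∞: 13 > 0 and 798 > 0  ⇒  (a,b)_∞ = +1.
v=3: a=3^2·(≡1), b=3^5·(≡2) mod 3; (1|3)=+1, (2|3)=-1; (−1)^{2·5·1}·(+1)^5·(-1)^2 = +1.
v=13: a=13^1·(≡4), b=13^0·(≡5) mod 13; (4|13)=+1, (5|13)=-1; (−1)^{1·0·6}·(+1)^0·(-1)^1 = -1.
v=2: v_2(a)=-6, v_2(b)=7; units ≡ 5, 7 (mod 8); ε·ε+αω+βω = 0·1+-6·0+7·1 ≡ 1  ⇒  (a,b)_2 = -1.
v=19: a=19^0·(≡14), b=19^-1·(≡7) mod 19; (14|19)=-1, (7|19)=+1; (−1)^{0·-1·9}·(-1)^-1·(+1)^0 = -1.
|Ram(13, 798)| = 4, even; anisotropic at {2, 7, 13, 19}.

[2, 7, 13, 19]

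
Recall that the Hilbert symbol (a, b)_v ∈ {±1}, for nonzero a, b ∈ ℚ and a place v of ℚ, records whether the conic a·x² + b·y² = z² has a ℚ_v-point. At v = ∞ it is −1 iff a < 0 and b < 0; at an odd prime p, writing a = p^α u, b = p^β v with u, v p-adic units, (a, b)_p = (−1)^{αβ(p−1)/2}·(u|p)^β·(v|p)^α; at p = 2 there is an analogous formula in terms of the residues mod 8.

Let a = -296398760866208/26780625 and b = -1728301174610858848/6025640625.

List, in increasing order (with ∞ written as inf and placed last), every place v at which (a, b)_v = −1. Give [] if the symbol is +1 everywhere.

(a, b) ≡ (-92378, -38038) mod (ℚ^×)²; places V = {2, 3, 5, 7, 11, 13, 17, 19, 23, ∞}.
(a,b)_7: α=4, u≡2; β=7, v≡6 (mod 7); (2|7)=+1, (6|7)=-1; sign (−1)^0·+1^7·-1^4 = +1.
(a,b)_17: α=5, u≡12; β=6, v≡9 (mod 17); (12|17)=-1, (9|17)=+1; sign (−1)^0·-1^6·+1^5 = +1.
(a,b)_23: α=-2, u≡13; β=-2, v≡1 (mod 23); (13|23)=+1, (1|23)=+1; sign (−1)^0·+1^-2·+1^-2 = +1.
(a,b)_11: α=1, u≡6; β=1, v≡10 (mod 11); (6|11)=-1, (10|11)=-1; sign (−1)^1·-1^1·-1^1 = -1.
(a,b)_3: α=-4, u≡1; β=-6, v≡2 (mod 3); (1|3)=+1, (2|3)=-1; sign (−1)^0·+1^-6·-1^-4 = +1.
(a,b)_∞: sgn(-92378)=−, sgn(-38038)=−, so -1.
(a,b)_5: α=-4, u≡3; β=-6, v≡2 (mod 5); (3|5)=-1, (2|5)=-1; sign (−1)^0·-1^-6·-1^-4 = +1.
(a,b)_2: α=5, β=5; u≡3, v≡5 (mod 8); ε(u)ε(v)=1·0, αω(v)=5·1, βω(u)=5·1; sum ≡ 0  ⇒  +1.
(a,b)_19: α=1, u≡8; β=1, v≡18 (mod 19); (8|19)=-1, (18|19)=-1; sign (−1)^1·-1^1·-1^1 = -1.
(a,b)_13: α=1, u≡6; β=1, v≡4 (mod 13); (6|13)=-1, (4|13)=+1; sign (−1)^0·-1^1·+1^1 = -1.
|Ram(-92378, -38038)| = 4, even; anisotropic at {11, 13, 19, ∞}.

[11, 13, 19, inf]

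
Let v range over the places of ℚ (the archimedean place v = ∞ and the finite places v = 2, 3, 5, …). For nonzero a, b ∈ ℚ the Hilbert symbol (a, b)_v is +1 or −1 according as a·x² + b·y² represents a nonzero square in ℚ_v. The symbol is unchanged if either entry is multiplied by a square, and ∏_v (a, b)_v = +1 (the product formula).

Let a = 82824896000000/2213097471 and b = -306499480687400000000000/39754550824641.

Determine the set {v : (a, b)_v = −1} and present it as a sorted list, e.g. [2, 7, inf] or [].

Mod squares: a ≡ 429, b ≡ -65. Check v ∈ {∞, 2, 3, 5, 7, 11, 13, 31}.
v=11: a=11^1·(≡7), b=11^2·(≡3) mod 11; (7|11)=-1, (3|11)=+1; (−1)^{1·2·5}·(-1)^2·(+1)^1 = +1.
v=2: v_2(a)=12, v_2(b)=12; units ≡ 5, 7 (mod 8); ε·ε+αω+βω = 0·1+12·0+12·1 ≡ 0  ⇒  (a,b)_2 = +1.
v=7: a=7^6·(≡1), b=7^8·(≡3) mod 7; (1|7)=+1, (3|7)=-1; (−1)^{6·8·3}·(+1)^8·(-1)^6 = +1.
v=∞: 429 > 0 and -65 < 0  ⇒  (a,b)_∞ = +1.
v=5: a=5^6·(≡4), b=5^11·(≡3) mod 5; (4|5)=+1, (3|5)=-1; (−1)^{6·11·2}·(+1)^11·(-1)^6 = +1.
v=31: a=31^-2·(≡17), b=31^-4·(≡1) mod 31; (17|31)=-1, (1|31)=+1; (−1)^{-2·-4·15}·(-1)^-4·(+1)^-2 = +1.
v=13: a=13^-1·(≡6), b=13^3·(≡7) mod 13; (6|13)=-1, (7|13)=-1; (−1)^{-1·3·6}·(-1)^3·(-1)^-1 = +1.
v=3: a=3^-11·(≡2), b=3^-16·(≡1) mod 3; (2|3)=-1, (1|3)=+1; (−1)^{-11·-16·1}·(-1)^-16·(+1)^-11 = +1.
Ram(a, b) = ∅: the form 429·x² + -65·y² − z² is isotropic over every ℚ_v, so by Hasse–Minkowski it is isotropic over ℚ.

[]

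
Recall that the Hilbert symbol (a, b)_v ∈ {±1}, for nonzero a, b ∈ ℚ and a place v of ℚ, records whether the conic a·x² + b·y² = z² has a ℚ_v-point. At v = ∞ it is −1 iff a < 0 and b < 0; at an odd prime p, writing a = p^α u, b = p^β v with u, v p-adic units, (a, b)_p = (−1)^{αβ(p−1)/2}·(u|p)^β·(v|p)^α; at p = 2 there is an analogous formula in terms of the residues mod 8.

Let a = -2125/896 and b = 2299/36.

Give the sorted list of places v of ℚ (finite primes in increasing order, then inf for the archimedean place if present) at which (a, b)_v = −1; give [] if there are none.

[2, 7]

(a, b) ≡ (-1190, 19) mod (ℚ^×)²; places V = {2, 3, 5, 7, 11, 17, 19, ∞}.
(a,b)_17: α=1, u≡8; β=0, v≡2 (mod 17); (8|17)=+1, (2|17)=+1; sign (−1)^0·+1^0·+1^1 = +1.
(a,b)_19: α=0, u≡1; β=1, v≡6 (mod 19); (1|19)=+1, (6|19)=+1; sign (−1)^0·+1^1·+1^0 = +1.
(a,b)_3: α=0, u≡1; β=-2, v≡1 (mod 3); (1|3)=+1, (1|3)=+1; sign (−1)^0·+1^-2·+1^0 = +1.
(a,b)_∞: sgn(-1190)=−, sgn(19)=+, so +1.
(a,b)_2: α=-7, β=-2; u≡5, v≡3 (mod 8); ε(u)ε(v)=0·1, αω(v)=-7·1, βω(u)=-2·1; sum ≡ 1  ⇒  -1.
(a,b)_11: α=0, u≡4; β=2, v≡10 (mod 11); (4|11)=+1, (10|11)=-1; sign (−1)^0·+1^2·-1^0 = +1.
(a,b)_5: α=3, u≡3; β=0, v≡4 (mod 5); (3|5)=-1, (4|5)=+1; sign (−1)^0·-1^0·+1^3 = +1.
(a,b)_7: α=-1, u≡5; β=0, v≡3 (mod 7); (5|7)=-1, (3|7)=-1; sign (−1)^0·-1^0·-1^-1 = -1.
Ram(-1190, 19) = {2, 7}; no ℚ_2-point on the conic.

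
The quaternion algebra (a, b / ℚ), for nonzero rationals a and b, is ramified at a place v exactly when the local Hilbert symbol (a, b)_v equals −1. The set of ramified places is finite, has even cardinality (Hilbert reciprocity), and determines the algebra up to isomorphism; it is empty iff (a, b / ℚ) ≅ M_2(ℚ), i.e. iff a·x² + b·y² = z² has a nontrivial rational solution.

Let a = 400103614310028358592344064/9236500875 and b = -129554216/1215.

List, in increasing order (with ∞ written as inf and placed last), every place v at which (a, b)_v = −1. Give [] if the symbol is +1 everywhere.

[7, 23]

(a, b) ≡ (385, -7590) mod (ℚ^×)²; places V = {2, 3, 5, 7, 11, 19, 23, ∞}.
(a,b)_∞: sgn(385)=+, sgn(-7590)=−, so +1.
(a,b)_2: α=12, β=3; u≡1, v≡5 (mod 8); ε(u)ε(v)=0·0, αω(v)=12·1, βω(u)=3·0; sum ≡ 0  ⇒  +1.
(a,b)_19: α=-4, u≡5; β=0, v≡18 (mod 19); (5|19)=+1, (18|19)=-1; sign (−1)^0·+1^0·-1^-4 = +1.
(a,b)_7: α=-1, u≡5; β=0, v≡5 (mod 7); (5|7)=-1, (5|7)=-1; sign (−1)^0·-1^0·-1^-1 = -1.
(a,b)_5: α=-3, u≡2; β=-1, v≡3 (mod 5); (2|5)=-1, (3|5)=-1; sign (−1)^0·-1^-1·-1^-3 = +1.
(a,b)_3: α=-4, u≡1; β=-5, v≡2 (mod 3); (1|3)=+1, (2|3)=-1; sign (−1)^0·+1^-5·-1^-4 = +1.
(a,b)_11: α=9, u≡6; β=3, v≡5 (mod 11); (6|11)=-1, (5|11)=+1; sign (−1)^1·-1^3·+1^9 = +1.
(a,b)_23: α=10, u≡10; β=3, v≡17 (mod 23); (10|23)=-1, (17|23)=-1; sign (−1)^0·-1^3·-1^10 = -1.
Ram(385, -7590) = {7, 23}; no ℚ_7-point on the conic.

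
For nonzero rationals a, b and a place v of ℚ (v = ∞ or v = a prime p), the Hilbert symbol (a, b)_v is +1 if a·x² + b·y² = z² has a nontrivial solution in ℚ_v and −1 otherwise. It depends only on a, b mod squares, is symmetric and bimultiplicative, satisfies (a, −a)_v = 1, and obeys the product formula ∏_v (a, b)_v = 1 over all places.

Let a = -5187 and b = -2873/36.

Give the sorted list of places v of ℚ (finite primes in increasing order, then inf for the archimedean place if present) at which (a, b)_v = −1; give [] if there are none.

[19, inf]

(a, b) ≡ (-5187, -17) mod (ℚ^×)²; places V = {2, 3, 7, 13, 17, 19, ∞}.
(a,b)_19: α=1, u≡12; β=0, v≡2 (mod 19); (12|19)=-1, (2|19)=-1; sign (−1)^0·-1^0·-1^1 = -1.
(a,b)_3: α=1, u≡2; β=-2, v≡1 (mod 3); (2|3)=-1, (1|3)=+1; sign (−1)^0·-1^-2·+1^1 = +1.
(a,b)_∞: sgn(-5187)=−, sgn(-17)=−, so -1.
(a,b)_17: α=0, u≡15; β=1, v≡9 (mod 17); (15|17)=+1, (9|17)=+1; sign (−1)^0·+1^1·+1^0 = +1.
(a,b)_7: α=1, u≡1; β=0, v≡4 (mod 7); (1|7)=+1, (4|7)=+1; sign (−1)^0·+1^0·+1^1 = +1.
(a,b)_13: α=1, u≡4; β=2, v≡10 (mod 13); (4|13)=+1, (10|13)=+1; sign (−1)^0·+1^2·+1^1 = +1.
(a,b)_2: α=0, β=-2; u≡5, v≡7 (mod 8); ε(u)ε(v)=0·1, αω(v)=0·0, βω(u)=-2·1; sum ≡ 0  ⇒  +1.
|Ram(-5187, -17)| = 2, even; anisotropic at {19, ∞}.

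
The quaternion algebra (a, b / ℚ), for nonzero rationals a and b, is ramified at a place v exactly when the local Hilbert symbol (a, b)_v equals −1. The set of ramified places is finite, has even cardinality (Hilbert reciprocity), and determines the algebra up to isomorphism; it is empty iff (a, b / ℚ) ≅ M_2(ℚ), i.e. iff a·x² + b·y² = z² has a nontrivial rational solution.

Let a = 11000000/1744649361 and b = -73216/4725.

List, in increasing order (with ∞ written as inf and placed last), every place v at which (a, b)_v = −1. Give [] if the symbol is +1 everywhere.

(a, b) ≡ (11, -6006) mod (ℚ^×)²; places V = {2, 3, 5, 7, 11, 13, 17, ∞}.
(a,b)_3: α=-6, u≡2; β=-3, v≡2 (mod 3); (2|3)=-1, (2|3)=-1; sign (−1)^0·-1^-3·-1^-6 = -1.
(a,b)_∞: sgn(11)=+, sgn(-6006)=−, so +1.
(a,b)_5: α=6, u≡4; β=-2, v≡1 (mod 5); (4|5)=+1, (1|5)=+1; sign (−1)^0·+1^-2·+1^6 = +1.
(a,b)_7: α=-2, u≡2; β=-1, v≡6 (mod 7); (2|7)=+1, (6|7)=-1; sign (−1)^0·+1^-1·-1^-2 = +1.
(a,b)_11: α=1, u≡3; β=1, v≡9 (mod 11); (3|11)=+1, (9|11)=+1; sign (−1)^1·+1^1·+1^1 = -1.
(a,b)_17: α=-2, u≡5; β=0, v≡14 (mod 17); (5|17)=-1, (14|17)=-1; sign (−1)^0·-1^0·-1^-2 = +1.
(a,b)_13: α=-2, u≡6; β=1, v≡6 (mod 13); (6|13)=-1, (6|13)=-1; sign (−1)^0·-1^1·-1^-2 = -1.
(a,b)_2: α=6, β=9; u≡3, v≡5 (mod 8); ε(u)ε(v)=1·0, αω(v)=6·1, βω(u)=9·1; sum ≡ 1  ⇒  -1.
(11, -6006 / ℚ) ramifies at {2, 3, 11, 13}: a division algebra.

[2, 3, 11, 13]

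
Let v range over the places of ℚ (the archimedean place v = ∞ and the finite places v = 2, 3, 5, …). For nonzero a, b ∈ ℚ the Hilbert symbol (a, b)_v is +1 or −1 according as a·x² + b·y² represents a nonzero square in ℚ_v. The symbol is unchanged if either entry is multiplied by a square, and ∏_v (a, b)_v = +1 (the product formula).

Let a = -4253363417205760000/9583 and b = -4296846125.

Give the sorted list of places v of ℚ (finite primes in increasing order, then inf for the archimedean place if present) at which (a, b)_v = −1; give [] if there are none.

Mod squares: a ≡ -2002, b ≡ -5. Check v ∈ {∞, 2, 5, 7, 11, 13, 37, 41}.
v=∞: -2002 < 0 and -5 < 0  ⇒  (a,b)_∞ = -1.
v=13: a=13^5·(≡6), b=13^2·(≡2) mod 13; (6|13)=-1, (2|13)=-1; (−1)^{5·2·6}·(-1)^2·(-1)^5 = -1.
v=7: a=7^-1·(≡1), b=7^0·(≡2) mod 7; (1|7)=+1, (2|7)=+1; (−1)^{-1·0·3}·(+1)^0·(+1)^-1 = +1.
v=41: a=41^2·(≡12), b=41^2·(≡20) mod 41; (12|41)=-1, (20|41)=+1; (−1)^{2·2·20}·(-1)^2·(+1)^2 = +1.
v=11: a=11^3·(≡5), b=11^2·(≡10) mod 11; (5|11)=+1, (10|11)=-1; (−1)^{3·2·5}·(+1)^2·(-1)^3 = -1.
v=5: a=5^4·(≡3), b=5^3·(≡1) mod 5; (3|5)=-1, (1|5)=+1; (−1)^{4·3·2}·(-1)^3·(+1)^4 = -1.
v=37: a=37^-2·(≡10), b=37^0·(≡24) mod 37; (10|37)=+1, (24|37)=-1; (−1)^{-2·0·18}·(+1)^0·(-1)^-2 = +1.
v=2: v_2(a)=13, v_2(b)=0; units ≡ 7, 3 (mod 8); ε·ε+αω+βω = 1·1+13·1+0·0 ≡ 0  ⇒  (a,b)_2 = +1.
Ram(-2002, -5) = {5, 11, 13, ∞}; no ℚ_5-point on the conic.

[5, 11, 13, inf]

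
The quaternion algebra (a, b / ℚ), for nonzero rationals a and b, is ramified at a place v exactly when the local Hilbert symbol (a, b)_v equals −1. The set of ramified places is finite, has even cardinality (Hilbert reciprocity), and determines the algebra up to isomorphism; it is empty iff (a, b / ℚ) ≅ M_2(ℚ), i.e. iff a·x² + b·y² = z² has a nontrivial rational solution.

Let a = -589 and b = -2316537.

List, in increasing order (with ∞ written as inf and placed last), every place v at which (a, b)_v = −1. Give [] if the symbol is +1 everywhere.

Mod squares: a ≡ -589, b ≡ -713. Check v ∈ {∞, 2, 3, 19, 23, 31}.
v=2: v_2(a)=0, v_2(b)=0; units ≡ 3, 7 (mod 8); ε·ε+αω+βω = 1·1+0·0+0·1 ≡ 1  ⇒  (a,b)_2 = -1.
v=23: a=23^0·(≡9), b=23^1·(≡21) mod 23; (9|23)=+1, (21|23)=-1; (−1)^{0·1·11}·(+1)^1·(-1)^0 = +1.
v=31: a=31^1·(≡12), b=31^1·(≡14) mod 31; (12|31)=-1, (14|31)=+1; (−1)^{1·1·15}·(-1)^1·(+1)^1 = +1.
v=3: a=3^0·(≡2), b=3^2·(≡1) mod 3; (2|3)=-1, (1|3)=+1; (−1)^{0·2·1}·(-1)^2·(+1)^0 = +1.
v=∞: -589 < 0 and -713 < 0  ⇒  (a,b)_∞ = -1.
v=19: a=19^1·(≡7), b=19^2·(≡5) mod 19; (7|19)=+1, (5|19)=+1; (−1)^{1·2·9}·(+1)^2·(+1)^1 = +1.
Ram(-589, -713) = {2, ∞}; no ℚ_2-point on the conic.

[2, inf]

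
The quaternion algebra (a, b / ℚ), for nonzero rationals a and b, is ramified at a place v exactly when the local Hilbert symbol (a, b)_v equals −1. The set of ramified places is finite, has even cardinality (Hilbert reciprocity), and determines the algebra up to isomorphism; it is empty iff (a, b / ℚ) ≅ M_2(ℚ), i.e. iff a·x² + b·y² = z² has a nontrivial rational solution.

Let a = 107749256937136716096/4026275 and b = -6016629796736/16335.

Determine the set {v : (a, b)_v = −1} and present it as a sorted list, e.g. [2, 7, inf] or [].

[2, 11, 17, 19]

(a, b) ≡ (6919, -21090) mod (ℚ^×)²; places V = {2, 3, 5, 11, 13, 17, 19, 37, ∞}.
(a,b)_11: α=-5, u≡10; β=-2, v≡8 (mod 11); (10|11)=-1, (8|11)=-1; sign (−1)^0·-1^-2·-1^-5 = -1.
(a,b)_2: α=6, β=7; u≡7, v≡7 (mod 8); ε(u)ε(v)=1·1, αω(v)=6·0, βω(u)=7·0; sum ≡ 1  ⇒  -1.
(a,b)_37: α=5, u≡6; β=3, v≡17 (mod 37); (6|37)=-1, (17|37)=-1; sign (−1)^0·-1^3·-1^5 = +1.
(a,b)_13: α=2, u≡9; β=2, v≡9 (mod 13); (9|13)=+1, (9|13)=+1; sign (−1)^0·+1^2·+1^2 = +1.
(a,b)_19: α=2, u≡12; β=1, v≡11 (mod 19); (12|19)=-1, (11|19)=+1; sign (−1)^0·-1^1·+1^2 = -1.
(a,b)_∞: sgn(6919)=+, sgn(-21090)=−, so +1.
(a,b)_3: α=4, u≡1; β=-3, v≡2 (mod 3); (1|3)=+1, (2|3)=-1; sign (−1)^0·+1^-3·-1^4 = +1.
(a,b)_5: α=-2, u≡1; β=-1, v≡2 (mod 5); (1|5)=+1, (2|5)=-1; sign (−1)^0·+1^-1·-1^-2 = +1.
(a,b)_17: α=3, u≡13; β=2, v≡12 (mod 17); (13|17)=+1, (12|17)=-1; sign (−1)^0·+1^2·-1^3 = -1.
|Ram(6919, -21090)| = 4, even; anisotropic at {2, 11, 17, 19}.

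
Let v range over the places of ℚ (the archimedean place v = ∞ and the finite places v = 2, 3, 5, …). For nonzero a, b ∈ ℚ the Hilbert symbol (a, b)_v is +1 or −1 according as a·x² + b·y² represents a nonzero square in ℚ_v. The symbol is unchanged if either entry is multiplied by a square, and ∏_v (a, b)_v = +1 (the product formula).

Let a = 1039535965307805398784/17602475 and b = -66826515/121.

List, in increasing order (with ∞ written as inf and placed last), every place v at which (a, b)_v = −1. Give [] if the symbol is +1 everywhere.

Mod squares: a ≡ 429, b ≡ -185115. Check v ∈ {∞, 2, 3, 5, 7, 11, 13, 19, 23, 41, 43}.
v=7: a=7^0·(≡4), b=7^1·(≡2) mod 7; (4|7)=+1, (2|7)=+1; (−1)^{0·1·3}·(+1)^1·(+1)^0 = +1.
v=43: a=43^2·(≡3), b=43^1·(≡16) mod 43; (3|43)=-1, (16|43)=+1; (−1)^{2·1·21}·(-1)^1·(+1)^2 = -1.
v=11: a=11^-3·(≡7), b=11^-2·(≡3) mod 11; (7|11)=-1, (3|11)=+1; (−1)^{-3·-2·5}·(-1)^-2·(+1)^-3 = +1.
v=13: a=13^5·(≡7), b=13^0·(≡6) mod 13; (7|13)=-1, (6|13)=-1; (−1)^{5·0·6}·(-1)^0·(-1)^5 = -1.
v=23: a=23^-2·(≡5), b=23^0·(≡9) mod 23; (5|23)=-1, (9|23)=+1; (−1)^{-2·0·11}·(-1)^0·(+1)^-2 = +1.
v=2: v_2(a)=8, v_2(b)=0; units ≡ 5, 5 (mod 8); ε·ε+αω+βω = 0·0+8·1+0·1 ≡ 0  ⇒  (a,b)_2 = +1.
v=3: a=3^3·(≡2), b=3^1·(≡2) mod 3; (2|3)=-1, (2|3)=-1; (−1)^{3·1·1}·(-1)^1·(-1)^3 = -1.
v=5: a=5^-2·(≡1), b=5^1·(≡2) mod 5; (1|5)=+1, (2|5)=-1; (−1)^{-2·1·2}·(+1)^1·(-1)^-2 = +1.
v=19: a=19^4·(≡16), b=19^2·(≡3) mod 19; (16|19)=+1, (3|19)=-1; (−1)^{4·2·9}·(+1)^2·(-1)^4 = +1.
v=∞: 429 > 0 and -185115 < 0  ⇒  (a,b)_∞ = +1.
v=41: a=41^2·(≡28), b=41^1·(≡21) mod 41; (28|41)=-1, (21|41)=+1; (−1)^{2·1·20}·(-1)^1·(+1)^2 = -1.
(429, -185115 / ℚ) ramifies at {3, 13, 41, 43}: a division algebra.

[3, 13, 41, 43]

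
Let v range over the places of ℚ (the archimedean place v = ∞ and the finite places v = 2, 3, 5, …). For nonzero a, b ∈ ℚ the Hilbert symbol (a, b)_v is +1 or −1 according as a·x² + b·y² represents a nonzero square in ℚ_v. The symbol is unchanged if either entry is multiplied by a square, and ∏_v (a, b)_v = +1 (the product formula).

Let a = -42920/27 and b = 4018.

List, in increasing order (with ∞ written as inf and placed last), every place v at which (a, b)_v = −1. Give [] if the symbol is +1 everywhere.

[5, 37]

(a, b) ≡ (-32190, 82) mod (ℚ^×)²; places V = {2, 3, 5, 7, 29, 37, 41, ∞}.
(a,b)_41: α=0, u≡20; β=1, v≡16 (mod 41); (20|41)=+1, (16|41)=+1; sign (−1)^0·+1^1·+1^0 = +1.
(a,b)_∞: sgn(-32190)=−, sgn(82)=+, so +1.
(a,b)_5: α=1, u≡3; β=0, v≡3 (mod 5); (3|5)=-1, (3|5)=-1; sign (−1)^0·-1^0·-1^1 = -1.
(a,b)_2: α=3, β=1; u≡1, v≡1 (mod 8); ε(u)ε(v)=0·0, αω(v)=3·0, βω(u)=1·0; sum ≡ 0  ⇒  +1.
(a,b)_29: α=1, u≡15; β=0, v≡16 (mod 29); (15|29)=-1, (16|29)=+1; sign (−1)^0·-1^0·+1^1 = +1.
(a,b)_3: α=-3, u≡1; β=0, v≡1 (mod 3); (1|3)=+1, (1|3)=+1; sign (−1)^0·+1^0·+1^-3 = +1.
(a,b)_7: α=0, u≡3; β=2, v≡5 (mod 7); (3|7)=-1, (5|7)=-1; sign (−1)^0·-1^2·-1^0 = +1.
(a,b)_37: α=1, u≡5; β=0, v≡22 (mod 37); (5|37)=-1, (22|37)=-1; sign (−1)^0·-1^0·-1^1 = -1.
Ram(-32190, 82) = {5, 37}; no ℚ_5-point on the conic.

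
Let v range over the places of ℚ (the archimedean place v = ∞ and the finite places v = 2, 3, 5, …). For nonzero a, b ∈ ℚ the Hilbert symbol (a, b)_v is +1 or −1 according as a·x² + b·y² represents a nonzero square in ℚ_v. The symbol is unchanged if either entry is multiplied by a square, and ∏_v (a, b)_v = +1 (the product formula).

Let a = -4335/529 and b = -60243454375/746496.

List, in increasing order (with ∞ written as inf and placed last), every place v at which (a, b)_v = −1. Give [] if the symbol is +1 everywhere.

[3, 5, 13, inf]

(a, b) ≡ (-15, -267007) mod (ℚ^×)²; places V = {2, 3, 5, 13, 17, 19, 23, 47, ∞}.
(a,b)_13: α=0, u≡8; β=1, v≡1 (mod 13); (8|13)=-1, (1|13)=+1; sign (−1)^0·-1^1·+1^0 = -1.
(a,b)_5: α=1, u≡2; β=4, v≡3 (mod 5); (2|5)=-1, (3|5)=-1; sign (−1)^0·-1^4·-1^1 = -1.
(a,b)_2: α=0, β=-10; u≡1, v≡1 (mod 8); ε(u)ε(v)=0·0, αω(v)=0·0, βω(u)=-10·0; sum ≡ 0  ⇒  +1.
(a,b)_3: α=1, u≡1; β=-6, v≡2 (mod 3); (1|3)=+1, (2|3)=-1; sign (−1)^0·+1^-6·-1^1 = -1.
(a,b)_∞: sgn(-15)=−, sgn(-267007)=−, so -1.
(a,b)_19: α=0, u≡1; β=3, v≡1 (mod 19); (1|19)=+1, (1|19)=+1; sign (−1)^0·+1^3·+1^0 = +1.
(a,b)_47: α=0, u≡3; β=1, v≡17 (mod 47); (3|47)=+1, (17|47)=+1; sign (−1)^0·+1^1·+1^0 = +1.
(a,b)_17: α=2, u≡1; β=0, v≡7 (mod 17); (1|17)=+1, (7|17)=-1; sign (−1)^0·+1^0·-1^2 = +1.
(a,b)_23: α=-2, u≡12; β=1, v≡2 (mod 23); (12|23)=+1, (2|23)=+1; sign (−1)^0·+1^1·+1^-2 = +1.
|Ram(-15, -267007)| = 4, even; anisotropic at {3, 5, 13, ∞}.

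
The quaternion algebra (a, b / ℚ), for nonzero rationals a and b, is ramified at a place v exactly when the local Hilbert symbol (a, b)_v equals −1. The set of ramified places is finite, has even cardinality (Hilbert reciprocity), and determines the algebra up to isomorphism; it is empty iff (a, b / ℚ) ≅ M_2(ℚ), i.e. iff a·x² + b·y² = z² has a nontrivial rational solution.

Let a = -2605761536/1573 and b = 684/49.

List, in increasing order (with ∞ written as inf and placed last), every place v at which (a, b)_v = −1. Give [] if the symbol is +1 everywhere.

Mod squares: a ≡ -91637, b ≡ 19. Check v ∈ {∞, 2, 3, 7, 11, 13, 19, 53}.
v=2: v_2(a)=10, v_2(b)=2; units ≡ 3, 3 (mod 8); ε·ε+αω+βω = 1·1+10·1+2·1 ≡ 1  ⇒  (a,b)_2 = -1.
v=3: a=3^0·(≡1), b=3^2·(≡1) mod 3; (1|3)=+1, (1|3)=+1; (−1)^{0·2·1}·(+1)^2·(+1)^0 = +1.
v=7: a=7^1·(≡3), b=7^-2·(≡5) mod 7; (3|7)=-1, (5|7)=-1; (−1)^{1·-2·3}·(-1)^-2·(-1)^1 = -1.
v=53: a=53^1·(≡48), b=53^0·(≡41) mod 53; (48|53)=-1, (41|53)=-1; (−1)^{1·0·26}·(-1)^0·(-1)^1 = -1.
v=13: a=13^-1·(≡3), b=13^0·(≡6) mod 13; (3|13)=+1, (6|13)=-1; (−1)^{-1·0·6}·(+1)^0·(-1)^-1 = -1.
v=∞: -91637 < 0 and 19 > 0  ⇒  (a,b)_∞ = +1.
v=19: a=19^3·(≡14), b=19^1·(≡5) mod 19; (14|19)=-1, (5|19)=+1; (−1)^{3·1·9}·(-1)^1·(+1)^3 = +1.
v=11: a=11^-2·(≡9), b=11^0·(≡7) mod 11; (9|11)=+1, (7|11)=-1; (−1)^{-2·0·5}·(+1)^0·(-1)^-2 = +1.
(-91637, 19 / ℚ) ramifies at {2, 7, 13, 53}: a division algebra.

[2, 7, 13, 53]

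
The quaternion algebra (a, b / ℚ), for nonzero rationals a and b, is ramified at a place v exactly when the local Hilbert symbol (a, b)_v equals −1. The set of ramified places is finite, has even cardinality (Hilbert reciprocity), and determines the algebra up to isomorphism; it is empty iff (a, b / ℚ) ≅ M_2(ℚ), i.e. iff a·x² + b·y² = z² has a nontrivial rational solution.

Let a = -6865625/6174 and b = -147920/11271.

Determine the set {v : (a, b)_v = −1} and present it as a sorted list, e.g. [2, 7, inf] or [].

[2, 3, 5, inf]

Mod squares: a ≡ -910, b ≡ -195. Check v ∈ {∞, 2, 3, 5, 7, 13, 17, 43}.
v=43: a=43^0·(≡16), b=43^2·(≡27) mod 43; (16|43)=+1, (27|43)=-1; (−1)^{0·2·21}·(+1)^2·(-1)^0 = +1.
v=3: a=3^-2·(≡2), b=3^-1·(≡1) mod 3; (2|3)=-1, (1|3)=+1; (−1)^{-2·-1·1}·(-1)^-1·(+1)^-2 = -1.
v=7: a=7^-3·(≡6), b=7^0·(≡4) mod 7; (6|7)=-1, (4|7)=+1; (−1)^{-3·0·3}·(-1)^0·(+1)^-3 = +1.
v=2: v_2(a)=-1, v_2(b)=4; units ≡ 1, 5 (mod 8); ε·ε+αω+βω = 0·0+-1·1+4·0 ≡ 1  ⇒  (a,b)_2 = -1.
v=13: a=13^3·(≡5), b=13^-1·(≡8) mod 13; (5|13)=-1, (8|13)=-1; (−1)^{3·-1·6}·(-1)^-1·(-1)^3 = +1.
v=17: a=17^0·(≡4), b=17^-2·(≡13) mod 17; (4|17)=+1, (13|17)=+1; (−1)^{0·-2·8}·(+1)^-2·(+1)^0 = +1.
v=5: a=5^5·(≡2), b=5^1·(≡1) mod 5; (2|5)=-1, (1|5)=+1; (−1)^{5·1·2}·(-1)^1·(+1)^5 = -1.
v=∞: -910 < 0 and -195 < 0  ⇒  (a,b)_∞ = -1.
|Ram(-910, -195)| = 4, even; anisotropic at {2, 3, 5, ∞}.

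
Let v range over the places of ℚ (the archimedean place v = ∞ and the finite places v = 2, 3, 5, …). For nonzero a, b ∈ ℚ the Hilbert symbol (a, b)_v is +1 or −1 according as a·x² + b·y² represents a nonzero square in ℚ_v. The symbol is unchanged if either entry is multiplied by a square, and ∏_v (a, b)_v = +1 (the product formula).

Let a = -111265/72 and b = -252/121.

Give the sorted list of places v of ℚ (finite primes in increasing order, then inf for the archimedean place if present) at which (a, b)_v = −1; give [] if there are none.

[5, inf]

Mod squares: a ≡ -770, b ≡ -7. Check v ∈ {∞, 2, 3, 5, 7, 11, 17}.
v=11: a=11^1·(≡10), b=11^-2·(≡1) mod 11; (10|11)=-1, (1|11)=+1; (−1)^{1·-2·5}·(-1)^-2·(+1)^1 = +1.
v=2: v_2(a)=-3, v_2(b)=2; units ≡ 7, 1 (mod 8); ε·ε+αω+βω = 1·0+-3·0+2·0 ≡ 0  ⇒  (a,b)_2 = +1.
v=∞: -770 < 0 and -7 < 0  ⇒  (a,b)_∞ = -1.
v=7: a=7^1·(≡1), b=7^1·(≡3) mod 7; (1|7)=+1, (3|7)=-1; (−1)^{1·1·3}·(+1)^1·(-1)^1 = +1.
v=5: a=5^1·(≡1), b=5^0·(≡3) mod 5; (1|5)=+1, (3|5)=-1; (−1)^{1·0·2}·(+1)^0·(-1)^1 = -1.
v=3: a=3^-2·(≡1), b=3^2·(≡2) mod 3; (1|3)=+1, (2|3)=-1; (−1)^{-2·2·1}·(+1)^2·(-1)^-2 = +1.
v=17: a=17^2·(≡10), b=17^0·(≡10) mod 17; (10|17)=-1, (10|17)=-1; (−1)^{2·0·8}·(-1)^0·(-1)^2 = +1.
Ram(-770, -7) = {5, ∞}; no ℚ_5-point on the conic.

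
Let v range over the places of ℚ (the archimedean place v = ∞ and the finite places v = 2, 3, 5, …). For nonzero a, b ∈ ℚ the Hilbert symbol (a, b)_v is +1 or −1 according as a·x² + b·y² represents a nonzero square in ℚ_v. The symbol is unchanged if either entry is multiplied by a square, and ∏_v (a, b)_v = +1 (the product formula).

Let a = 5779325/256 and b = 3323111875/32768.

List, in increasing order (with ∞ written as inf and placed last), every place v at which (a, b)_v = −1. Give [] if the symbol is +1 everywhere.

[2, 23]

Mod squares: a ≡ 437, b ≡ 38. Check v ∈ {∞, 2, 5, 19, 23}.
v=5: a=5^2·(≡3), b=5^4·(≡3) mod 5; (3|5)=-1, (3|5)=-1; (−1)^{2·4·2}·(-1)^4·(-1)^2 = +1.
v=∞: 437 > 0 and 38 > 0  ⇒  (a,b)_∞ = +1.
v=23: a=23^3·(≡5), b=23^4·(≡22) mod 23; (5|23)=-1, (22|23)=-1; (−1)^{3·4·11}·(-1)^4·(-1)^3 = -1.
v=2: v_2(a)=-8, v_2(b)=-15; units ≡ 5, 3 (mod 8); ε·ε+αω+βω = 0·1+-8·1+-15·1 ≡ 1  ⇒  (a,b)_2 = -1.
v=19: a=19^1·(≡11), b=19^1·(≡8) mod 19; (11|19)=+1, (8|19)=-1; (−1)^{1·1·9}·(+1)^1·(-1)^1 = +1.
Ram(437, 38) = {2, 23}; no ℚ_2-point on the conic.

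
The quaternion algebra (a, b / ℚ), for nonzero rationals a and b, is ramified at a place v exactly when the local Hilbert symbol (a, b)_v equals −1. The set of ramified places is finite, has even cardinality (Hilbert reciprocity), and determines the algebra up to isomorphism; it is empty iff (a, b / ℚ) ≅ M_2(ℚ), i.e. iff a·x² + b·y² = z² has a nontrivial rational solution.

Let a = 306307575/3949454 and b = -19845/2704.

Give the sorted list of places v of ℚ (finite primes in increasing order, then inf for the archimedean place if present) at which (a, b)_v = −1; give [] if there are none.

[2, 5, 19, 37]

Mod squares: a ≡ 9842, b ≡ -5. Check v ∈ {∞, 2, 3, 5, 7, 13, 19, 37, 53}.
v=19: a=19^-1·(≡1), b=19^0·(≡8) mod 19; (1|19)=+1, (8|19)=-1; (−1)^{-1·0·9}·(+1)^0·(-1)^-1 = -1.
v=5: a=5^2·(≡2), b=5^1·(≡4) mod 5; (2|5)=-1, (4|5)=+1; (−1)^{2·1·2}·(-1)^1·(+1)^2 = -1.
v=3: a=3^6·(≡2), b=3^4·(≡1) mod 3; (2|3)=-1, (1|3)=+1; (−1)^{6·4·1}·(-1)^4·(+1)^6 = +1.
v=53: a=53^-2·(≡25), b=53^0·(≡30) mod 53; (25|53)=+1, (30|53)=-1; (−1)^{-2·0·26}·(+1)^0·(-1)^-2 = +1.
v=∞: 9842 > 0 and -5 < 0  ⇒  (a,b)_∞ = +1.
v=13: a=13^0·(≡1), b=13^-2·(≡2) mod 13; (1|13)=+1, (2|13)=-1; (−1)^{0·-2·6}·(+1)^-2·(-1)^0 = +1.
v=7: a=7^5·(≡5), b=7^2·(≡4) mod 7; (5|7)=-1, (4|7)=+1; (−1)^{5·2·3}·(-1)^2·(+1)^5 = +1.
v=37: a=37^-1·(≡11), b=37^0·(≡8) mod 37; (11|37)=+1, (8|37)=-1; (−1)^{-1·0·18}·(+1)^0·(-1)^-1 = -1.
v=2: v_2(a)=-1, v_2(b)=-4; units ≡ 1, 3 (mod 8); ε·ε+αω+βω = 0·1+-1·1+-4·0 ≡ 1  ⇒  (a,b)_2 = -1.
Ram(9842, -5) = {2, 5, 19, 37}; no ℚ_2-point on the conic.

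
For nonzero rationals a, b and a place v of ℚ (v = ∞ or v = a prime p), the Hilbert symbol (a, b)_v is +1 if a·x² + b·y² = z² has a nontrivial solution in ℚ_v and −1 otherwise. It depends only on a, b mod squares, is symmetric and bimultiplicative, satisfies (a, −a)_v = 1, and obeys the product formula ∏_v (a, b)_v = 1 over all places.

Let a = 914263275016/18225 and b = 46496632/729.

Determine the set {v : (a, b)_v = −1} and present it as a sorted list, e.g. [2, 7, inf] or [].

Mod squares: a ≡ 34, b ≡ 238. Check v ∈ {∞, 2, 3, 5, 7, 13, 17, 53}.
v=13: a=13^2·(≡2), b=13^2·(≡9) mod 13; (2|13)=-1, (9|13)=+1; (−1)^{2·2·6}·(-1)^2·(+1)^2 = +1.
v=5: a=5^-2·(≡4), b=5^0·(≡3) mod 5; (4|5)=+1, (3|5)=-1; (−1)^{-2·0·2}·(+1)^0·(-1)^-2 = +1.
v=53: a=53^2·(≡3), b=53^0·(≡41) mod 53; (3|53)=-1, (41|53)=-1; (−1)^{2·0·26}·(-1)^0·(-1)^2 = +1.
v=17: a=17^3·(≡13), b=17^3·(≡11) mod 17; (13|17)=+1, (11|17)=-1; (−1)^{3·3·8}·(+1)^3·(-1)^3 = -1.
v=3: a=3^-6·(≡1), b=3^-6·(≡1) mod 3; (1|3)=+1, (1|3)=+1; (−1)^{-6·-6·1}·(+1)^-6·(+1)^-6 = +1.
v=7: a=7^2·(≡3), b=7^1·(≡6) mod 7; (3|7)=-1, (6|7)=-1; (−1)^{2·1·3}·(-1)^1·(-1)^2 = -1.
v=2: v_2(a)=3, v_2(b)=3; units ≡ 1, 7 (mod 8); ε·ε+αω+βω = 0·1+3·0+3·0 ≡ 0  ⇒  (a,b)_2 = +1.
v=∞: 34 > 0 and 238 > 0  ⇒  (a,b)_∞ = +1.
|Ram(34, 238)| = 2, even; anisotropic at {7, 17}.

[7, 17]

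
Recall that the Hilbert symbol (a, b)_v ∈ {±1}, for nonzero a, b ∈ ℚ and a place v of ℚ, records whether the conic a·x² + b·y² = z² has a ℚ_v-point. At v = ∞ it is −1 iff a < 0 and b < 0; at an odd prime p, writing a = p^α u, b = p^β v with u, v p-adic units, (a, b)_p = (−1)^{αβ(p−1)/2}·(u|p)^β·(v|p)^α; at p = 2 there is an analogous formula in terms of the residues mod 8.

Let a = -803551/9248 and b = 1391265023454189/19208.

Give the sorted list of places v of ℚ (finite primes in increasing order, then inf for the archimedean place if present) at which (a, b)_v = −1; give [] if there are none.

[2, 17]

Mod squares: a ≡ -62, b ≡ 442. Check v ∈ {∞, 2, 3, 7, 13, 17, 23, 31}.
v=17: a=17^-2·(≡6), b=17^3·(≡1) mod 17; (6|17)=-1, (1|17)=+1; (−1)^{-2·3·8}·(-1)^3·(+1)^-2 = -1.
v=3: a=3^0·(≡1), b=3^4·(≡1) mod 3; (1|3)=+1, (1|3)=+1; (−1)^{0·4·1}·(+1)^4·(+1)^0 = +1.
v=7: a=7^2·(≡2), b=7^-4·(≡2) mod 7; (2|7)=+1, (2|7)=+1; (−1)^{2·-4·3}·(+1)^-4·(+1)^2 = +1.
v=2: v_2(a)=-5, v_2(b)=-3; units ≡ 1, 5 (mod 8); ε·ε+αω+βω = 0·0+-5·1+-3·0 ≡ 1  ⇒  (a,b)_2 = -1.
v=23: a=23^2·(≡11), b=23^4·(≡17) mod 23; (11|23)=-1, (17|23)=-1; (−1)^{2·4·11}·(-1)^4·(-1)^2 = +1.
v=31: a=31^1·(≡15), b=31^2·(≡5) mod 31; (15|31)=-1, (5|31)=+1; (−1)^{1·2·15}·(-1)^2·(+1)^1 = +1.
v=∞: -62 < 0 and 442 > 0  ⇒  (a,b)_∞ = +1.
v=13: a=13^0·(≡1), b=13^1·(≡5) mod 13; (1|13)=+1, (5|13)=-1; (−1)^{0·1·6}·(+1)^1·(-1)^0 = +1.
(-62, 442 / ℚ) ramifies at {2, 17}: a division algebra.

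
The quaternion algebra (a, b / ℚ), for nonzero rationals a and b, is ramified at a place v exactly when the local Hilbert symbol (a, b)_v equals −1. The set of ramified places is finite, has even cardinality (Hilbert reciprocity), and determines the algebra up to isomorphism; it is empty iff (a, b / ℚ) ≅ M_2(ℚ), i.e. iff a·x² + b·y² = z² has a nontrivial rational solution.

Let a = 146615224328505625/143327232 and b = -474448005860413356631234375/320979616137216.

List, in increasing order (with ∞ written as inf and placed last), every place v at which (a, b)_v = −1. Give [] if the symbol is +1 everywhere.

[3, 29]

Mod squares: a ≡ 3, b ≡ -319. Check v ∈ {∞, 2, 3, 5, 7, 11, 13, 19, 29}.
v=5: a=5^4·(≡2), b=5^6·(≡1) mod 5; (2|5)=-1, (1|5)=+1; (−1)^{4·6·2}·(-1)^6·(+1)^4 = +1.
v=∞: 3 > 0 and -319 < 0  ⇒  (a,b)_∞ = +1.
v=19: a=19^6·(≡18), b=19^6·(≡11) mod 19; (18|19)=-1, (11|19)=+1; (−1)^{6·6·9}·(-1)^6·(+1)^6 = +1.
v=2: v_2(a)=-16, v_2(b)=-26; units ≡ 3, 1 (mod 8); ε·ε+αω+βω = 1·0+-16·0+-26·1 ≡ 0  ⇒  (a,b)_2 = +1.
v=3: a=3^-7·(≡1), b=3^-14·(≡2) mod 3; (1|3)=+1, (2|3)=-1; (−1)^{-7·-14·1}·(+1)^-14·(-1)^-7 = -1.
v=13: a=13^0·(≡12), b=13^2·(≡7) mod 13; (12|13)=+1, (7|13)=-1; (−1)^{0·2·6}·(+1)^2·(-1)^0 = +1.
v=11: a=11^2·(≡1), b=11^3·(≡5) mod 11; (1|11)=+1, (5|11)=+1; (−1)^{2·3·5}·(+1)^3·(+1)^2 = +1.
v=7: a=7^2·(≡3), b=7^6·(≡6) mod 7; (3|7)=-1, (6|7)=-1; (−1)^{2·6·3}·(-1)^6·(-1)^2 = +1.
v=29: a=29^2·(≡11), b=29^3·(≡12) mod 29; (11|29)=-1, (12|29)=-1; (−1)^{2·3·14}·(-1)^3·(-1)^2 = -1.
|Ram(3, -319)| = 2, even; anisotropic at {3, 29}.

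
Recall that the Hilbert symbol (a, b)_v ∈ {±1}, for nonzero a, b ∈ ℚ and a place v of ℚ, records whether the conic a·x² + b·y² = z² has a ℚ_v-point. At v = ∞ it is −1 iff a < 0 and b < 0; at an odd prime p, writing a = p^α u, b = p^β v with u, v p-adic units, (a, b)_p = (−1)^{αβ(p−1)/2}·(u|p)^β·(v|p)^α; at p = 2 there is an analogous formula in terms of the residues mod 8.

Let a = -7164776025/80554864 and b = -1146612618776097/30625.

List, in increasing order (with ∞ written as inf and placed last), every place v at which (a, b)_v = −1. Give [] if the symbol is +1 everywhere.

[11, 29, 43, inf]

(a, b) ≡ (-31, -8079313) mod (ℚ^×)²; places V = {2, 3, 5, 7, 11, 13, 19, 29, 31, 43, ∞}.
(a,b)_19: α=2, u≡4; β=5, v≡14 (mod 19); (4|19)=+1, (14|19)=-1; sign (−1)^0·+1^5·-1^2 = +1.
(a,b)_43: α=0, u≡18; β=1, v≡18 (mod 43); (18|43)=-1, (18|43)=-1; sign (−1)^0·-1^1·-1^0 = -1.
(a,b)_3: α=8, u≡2; β=2, v≡2 (mod 3); (2|3)=-1, (2|3)=-1; sign (−1)^0·-1^2·-1^8 = +1.
(a,b)_11: α=2, u≡6; β=3, v≡5 (mod 11); (6|11)=-1, (5|11)=+1; sign (−1)^0·-1^3·+1^2 = -1.
(a,b)_29: α=0, u≡18; β=1, v≡13 (mod 29); (18|29)=-1, (13|29)=+1; sign (−1)^0·-1^1·+1^0 = -1.
(a,b)_2: α=-4, β=0; u≡1, v≡7 (mod 8); ε(u)ε(v)=0·1, αω(v)=-4·0, βω(u)=0·0; sum ≡ 0  ⇒  +1.
(a,b)_7: α=0, u≡4; β=-2, v≡5 (mod 7); (4|7)=+1, (5|7)=-1; sign (−1)^0·+1^-2·-1^0 = +1.
(a,b)_31: α=-3, u≡21; β=1, v≡7 (mod 31); (21|31)=-1, (7|31)=+1; sign (−1)^1·-1^1·+1^-3 = +1.
(a,b)_13: α=-2, u≡2; β=0, v≡6 (mod 13); (2|13)=-1, (6|13)=-1; sign (−1)^0·-1^0·-1^-2 = +1.
(a,b)_∞: sgn(-31)=−, sgn(-8079313)=−, so -1.
(a,b)_5: α=2, u≡1; β=-4, v≡2 (mod 5); (1|5)=+1, (2|5)=-1; sign (−1)^0·+1^-4·-1^2 = +1.
Ram(-31, -8079313) = {11, 29, 43, ∞}; no ℚ_11-point on the conic.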